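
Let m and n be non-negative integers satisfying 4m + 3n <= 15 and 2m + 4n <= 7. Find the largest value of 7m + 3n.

21

(m,n)=(3,0): 4·3+3·0=12≤15, 2·3+4·0=6≤7, objective 21.
(m,n)=(2,0): 4·2+3·0=8≤15, 2·2+4·0=4≤7, objective 14.
No feasible integer point exceeds 21.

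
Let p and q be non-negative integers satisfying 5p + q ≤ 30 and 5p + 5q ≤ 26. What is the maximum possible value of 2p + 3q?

15

(p,q)=(0,5): 5·0+1·5=5≤30, 5·0+5·5=25≤26, objective 15.
(p,q)=(1,4): 5·1+1·4=9≤30, 5·1+5·4=25≤26, objective 14.
The best lattice point is (0,5), giving 15.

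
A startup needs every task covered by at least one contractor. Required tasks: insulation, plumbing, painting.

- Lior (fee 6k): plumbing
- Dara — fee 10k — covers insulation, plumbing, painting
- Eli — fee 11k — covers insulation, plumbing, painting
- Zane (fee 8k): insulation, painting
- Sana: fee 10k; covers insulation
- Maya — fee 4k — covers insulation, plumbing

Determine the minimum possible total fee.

10

The greedy cost-per-new-task heuristic would pick Maya and Zane for 12, but a cheaper cover exists.
Dara alone covers insulation, plumbing, painting — every task.
Total fee: 10.
No cover costs less than 10.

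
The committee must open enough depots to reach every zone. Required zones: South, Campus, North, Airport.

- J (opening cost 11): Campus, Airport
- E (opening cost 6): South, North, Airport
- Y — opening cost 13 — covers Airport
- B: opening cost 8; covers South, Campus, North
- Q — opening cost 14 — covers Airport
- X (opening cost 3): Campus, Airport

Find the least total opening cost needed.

9

This is an integer covering problem.
Choose E and X: together they cover South, Campus, North, Airport — every zone.
Total opening cost: 6 + 3 = 9.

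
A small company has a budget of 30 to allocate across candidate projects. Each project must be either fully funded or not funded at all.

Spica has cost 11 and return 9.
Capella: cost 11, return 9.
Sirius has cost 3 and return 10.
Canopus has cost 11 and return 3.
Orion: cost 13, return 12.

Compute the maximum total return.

31

Allowing fractional choices, the relaxed optimum would be about 33.5, but projects are indivisible.
Capella + Sirius + Orion: cost 11 + 3 + 13 = 27 ≤ 30, return 9 + 10 + 12 = 31.
Spica + Capella + Sirius: cost 11 + 11 + 3 = 25 ≤ 30, return 9 + 9 + 10 = 28.
Spica + Sirius + Orion: cost 11 + 3 + 13 = 27 ≤ 30, return 9 + 10 + 12 = 31.
The maximum return is 31; one optimal choice is Spica, Sirius, and Orion.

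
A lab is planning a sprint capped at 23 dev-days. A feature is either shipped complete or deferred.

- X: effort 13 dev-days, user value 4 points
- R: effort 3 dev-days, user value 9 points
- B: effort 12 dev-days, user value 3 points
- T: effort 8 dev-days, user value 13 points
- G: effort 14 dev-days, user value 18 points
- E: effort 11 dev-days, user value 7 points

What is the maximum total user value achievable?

Allowing fractional choices, the relaxed optimum would be about 37.4, but features are indivisible.
T + G: effort 8 + 14 = 22 ≤ 23, user value 13 + 18 = 31.
R + T + E: effort 3 + 8 + 11 = 22 ≤ 23, user value 9 + 13 + 7 = 29.
R + G: effort 3 + 14 = 17 ≤ 23, user value 9 + 18 = 27.
Best is T and G with total user value 31.

31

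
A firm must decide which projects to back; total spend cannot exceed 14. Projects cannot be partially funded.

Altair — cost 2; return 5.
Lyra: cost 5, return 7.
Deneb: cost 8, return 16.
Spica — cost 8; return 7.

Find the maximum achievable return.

23

This is an integer program with binary decision variables.
Allowing fractional choices, the relaxed optimum would be about 26.6, but projects are indivisible.
Altair + Deneb: cost 2 + 8 = 10 ≤ 14, return 5 + 16 = 21.
Lyra + Deneb: cost 5 + 8 = 13 ≤ 14, return 7 + 16 = 23.
Best is Lyra and Deneb with total return 23.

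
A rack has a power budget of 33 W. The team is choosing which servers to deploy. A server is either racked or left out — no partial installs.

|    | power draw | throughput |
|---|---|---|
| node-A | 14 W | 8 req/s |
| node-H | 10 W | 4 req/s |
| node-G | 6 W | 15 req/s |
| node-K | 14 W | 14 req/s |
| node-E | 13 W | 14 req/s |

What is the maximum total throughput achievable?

43

This is a 0-1 knapsack instance.
node-H + node-G + node-E: power draw 10 + 6 + 13 = 29 ≤ 33, throughput 4 + 15 + 14 = 33.
node-A + node-G + node-E: power draw 14 + 6 + 13 = 33 ≤ 33, throughput 8 + 15 + 14 = 37.
node-G + node-K + node-E: power draw 6 + 14 + 13 = 33 ≤ 33, throughput 15 + 14 + 14 = 43.
Best is node-G, node-K, and node-E with total throughput 43.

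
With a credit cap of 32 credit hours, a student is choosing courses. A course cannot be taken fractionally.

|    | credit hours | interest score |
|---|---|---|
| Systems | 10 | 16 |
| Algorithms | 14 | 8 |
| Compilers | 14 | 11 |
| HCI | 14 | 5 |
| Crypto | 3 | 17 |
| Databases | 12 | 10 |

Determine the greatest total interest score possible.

44

This is an integer program with binary decision variables.
Allowing fractional choices, the relaxed optimum would be about 48.5, but courses are indivisible.
Systems + Algorithms + Crypto: credit hours 10 + 14 + 3 = 27 ≤ 32, interest score 16 + 8 + 17 = 41.
Systems + Compilers + Crypto: credit hours 10 + 14 + 3 = 27 ≤ 32, interest score 16 + 11 + 17 = 44.
Systems + Crypto + Databases: credit hours 10 + 3 + 12 = 25 ≤ 32, interest score 16 + 17 + 10 = 43.
Best is Systems, Compilers, and Crypto with total interest score 44.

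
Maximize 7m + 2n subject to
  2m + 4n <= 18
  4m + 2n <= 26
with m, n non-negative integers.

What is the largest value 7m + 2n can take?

44

(m,n)=(6,1) is feasible, giving 44.
(m,n)=(6,0) is feasible, giving 42.
No feasible integer point exceeds 44.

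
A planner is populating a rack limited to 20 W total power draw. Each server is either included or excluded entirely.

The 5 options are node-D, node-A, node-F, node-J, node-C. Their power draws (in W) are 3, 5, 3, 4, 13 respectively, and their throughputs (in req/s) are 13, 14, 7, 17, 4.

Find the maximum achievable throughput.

Allowing fractional choices, the relaxed optimum would be about 52.5, but servers are indivisible.
node-D + node-A + node-J: power draw 3 + 5 + 4 = 12 ≤ 20, throughput 13 + 14 + 17 = 44.
node-D + node-A + node-F + node-J: power draw 3 + 5 + 3 + 4 = 15 ≤ 20, throughput 13 + 14 + 7 + 17 = 51.
Best is node-D, node-A, node-F, and node-J with total throughput 51.

51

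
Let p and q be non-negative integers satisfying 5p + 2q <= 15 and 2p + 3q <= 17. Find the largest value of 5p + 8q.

45

(p,q)=(1,5) is feasible, giving 45.
(p,q)=(0,5) is feasible, giving 40.
No feasible integer point exceeds 45.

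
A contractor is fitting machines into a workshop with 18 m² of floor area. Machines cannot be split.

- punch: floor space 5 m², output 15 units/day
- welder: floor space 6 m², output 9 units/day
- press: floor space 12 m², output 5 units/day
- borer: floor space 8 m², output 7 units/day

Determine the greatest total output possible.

24

Take punch and welder: floor space 5 + 6 = 11 ≤ 18, output 15 + 9 = 24.
No other feasible combination does better.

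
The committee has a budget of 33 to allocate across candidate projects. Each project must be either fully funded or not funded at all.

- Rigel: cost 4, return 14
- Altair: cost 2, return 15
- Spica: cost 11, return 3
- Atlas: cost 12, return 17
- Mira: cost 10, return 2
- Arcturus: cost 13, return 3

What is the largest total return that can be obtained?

49

Take Rigel, Altair, Spica, and Atlas: cost 4 + 2 + 11 + 12 = 29 ≤ 33, return 14 + 15 + 3 + 17 = 49.
No feasible combination exceeds this.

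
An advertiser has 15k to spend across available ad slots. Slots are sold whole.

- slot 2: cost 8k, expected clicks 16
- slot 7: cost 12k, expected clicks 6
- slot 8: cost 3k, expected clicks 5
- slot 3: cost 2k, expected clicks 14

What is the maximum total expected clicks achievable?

This is an integer program with binary decision variables.
slot 2 + slot 8 + slot 3: cost 8 + 3 + 2 = 13 ≤ 15, expected clicks 16 + 5 + 14 = 35.
slot 2 + slot 8: cost 8 + 3 = 11 ≤ 15, expected clicks 16 + 5 = 21.
slot 2 + slot 3: cost 8 + 2 = 10 ≤ 15, expected clicks 16 + 14 = 30.
Best is slot 2, slot 8, and slot 3 with total expected clicks 35.

35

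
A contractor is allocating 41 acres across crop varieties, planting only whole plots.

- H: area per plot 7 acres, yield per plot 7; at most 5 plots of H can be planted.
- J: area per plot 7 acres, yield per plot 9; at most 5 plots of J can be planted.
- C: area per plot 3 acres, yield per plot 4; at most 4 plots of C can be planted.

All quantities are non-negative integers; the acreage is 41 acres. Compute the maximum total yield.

4×J and 4×C: area 40 ≤ 41, yield 4·9 + 4·4 = 52.
5×J and 2×C: area 41 ≤ 41, yield 5·9 + 2·4 = 53.
Best is 53.

53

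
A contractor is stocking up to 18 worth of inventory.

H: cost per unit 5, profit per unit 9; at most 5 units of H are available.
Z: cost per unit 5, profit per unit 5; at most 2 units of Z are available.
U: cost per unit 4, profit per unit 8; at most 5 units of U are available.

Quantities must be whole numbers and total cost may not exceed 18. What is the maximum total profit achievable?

This is a bounded integer knapsack.
U has the best ratio (8/4); taking only U gives at most 4×8 = 32 (stopped by the cost limit).
Mixing does better — 2×H and 2×U: cost 18 ≤ 18, profit 2·9 + 2·8 = 34.

34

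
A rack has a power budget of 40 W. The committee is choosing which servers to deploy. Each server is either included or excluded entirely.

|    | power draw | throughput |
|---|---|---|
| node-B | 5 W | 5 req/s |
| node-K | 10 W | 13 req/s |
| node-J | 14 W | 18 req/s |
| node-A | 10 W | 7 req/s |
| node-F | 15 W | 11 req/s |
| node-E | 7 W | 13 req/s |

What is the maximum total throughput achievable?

node-B + node-J + node-A + node-E: power draw 5 + 14 + 10 + 7 = 36 ≤ 40, throughput 5 + 18 + 7 + 13 = 43.
node-K + node-J + node-E: power draw 10 + 14 + 7 = 31 ≤ 40, throughput 13 + 18 + 13 = 44.
node-B + node-K + node-J + node-E: power draw 5 + 10 + 14 + 7 = 36 ≤ 40, throughput 5 + 13 + 18 + 13 = 49.
Best is node-B, node-K, node-J, and node-E with total throughput 49.

49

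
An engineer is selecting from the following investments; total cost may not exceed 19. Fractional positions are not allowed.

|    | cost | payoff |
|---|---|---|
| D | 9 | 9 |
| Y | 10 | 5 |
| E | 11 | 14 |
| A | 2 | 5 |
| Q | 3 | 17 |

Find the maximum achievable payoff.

E + Q: cost 11 + 3 = 14 ≤ 19, payoff 14 + 17 = 31.
E + A + Q: cost 11 + 2 + 3 = 16 ≤ 19, payoff 14 + 5 + 17 = 36.
Best is E, A, and Q with total payoff 36.

36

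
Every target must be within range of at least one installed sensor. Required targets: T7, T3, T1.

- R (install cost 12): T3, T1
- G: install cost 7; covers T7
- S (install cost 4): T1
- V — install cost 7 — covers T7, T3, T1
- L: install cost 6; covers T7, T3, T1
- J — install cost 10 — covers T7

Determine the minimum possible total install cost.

This is an integer covering problem.
L alone covers T7, T3, T1 — every target.
Total install cost: 6.
No cover costs less than 6.

6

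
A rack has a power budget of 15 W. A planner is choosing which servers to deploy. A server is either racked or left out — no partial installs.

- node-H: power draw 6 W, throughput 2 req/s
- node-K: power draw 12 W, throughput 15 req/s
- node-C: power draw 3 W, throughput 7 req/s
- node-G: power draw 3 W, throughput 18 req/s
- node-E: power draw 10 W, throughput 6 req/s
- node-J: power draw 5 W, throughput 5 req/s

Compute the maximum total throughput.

33

node-K + node-G: power draw 12 + 3 = 15 ≤ 15, throughput 15 + 18 = 33.
node-C + node-G + node-J: power draw 3 + 3 + 5 = 11 ≤ 15, throughput 7 + 18 + 5 = 30.
Best is node-K and node-G with total throughput 33.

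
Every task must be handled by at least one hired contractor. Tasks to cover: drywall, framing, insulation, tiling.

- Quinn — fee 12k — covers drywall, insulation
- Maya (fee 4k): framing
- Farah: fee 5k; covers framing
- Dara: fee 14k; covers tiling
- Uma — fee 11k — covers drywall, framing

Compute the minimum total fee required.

This is an integer covering problem.
Choose Quinn, Maya, and Dara: together they cover drywall, framing, insulation, tiling — every task.
Total fee: 12 + 4 + 14 = 30.
No cover costs less than 30.

30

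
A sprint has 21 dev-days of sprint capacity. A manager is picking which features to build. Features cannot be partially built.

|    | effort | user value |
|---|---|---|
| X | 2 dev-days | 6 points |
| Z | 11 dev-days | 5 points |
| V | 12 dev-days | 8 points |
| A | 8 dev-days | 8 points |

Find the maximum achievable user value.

19

This is a 0-1 knapsack instance.
Allowing fractional choices, the relaxed optimum would be about 21.3, but features are indivisible.
X + A: effort 2 + 8 = 10 ≤ 21, user value 6 + 8 = 14.
V + A: effort 12 + 8 = 20 ≤ 21, user value 8 + 8 = 16.
X + Z + A: effort 2 + 11 + 8 = 21 ≤ 21, user value 6 + 5 + 8 = 19.
Best is X, Z, and A with total user value 19.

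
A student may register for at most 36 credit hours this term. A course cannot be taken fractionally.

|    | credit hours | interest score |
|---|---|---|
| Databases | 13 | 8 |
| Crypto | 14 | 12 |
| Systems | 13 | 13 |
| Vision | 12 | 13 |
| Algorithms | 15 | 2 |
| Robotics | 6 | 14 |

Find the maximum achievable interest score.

This is an integer program with binary decision variables.
Allowing fractional choices, the relaxed optimum would be about 44.3, but courses are indivisible.
Systems + Vision + Robotics: credit hours 13 + 12 + 6 = 31 ≤ 36, interest score 13 + 13 + 14 = 40.
Crypto + Vision + Robotics: credit hours 14 + 12 + 6 = 32 ≤ 36, interest score 12 + 13 + 14 = 39.
Best is Systems, Vision, and Robotics with total interest score 40.

40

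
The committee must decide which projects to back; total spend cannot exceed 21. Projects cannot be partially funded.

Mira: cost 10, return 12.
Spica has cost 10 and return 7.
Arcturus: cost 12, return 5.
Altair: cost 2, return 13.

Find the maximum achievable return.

Mira + Altair: cost 10 + 2 = 12 ≤ 21, return 12 + 13 = 25.
Spica + Altair: cost 10 + 2 = 12 ≤ 21, return 7 + 13 = 20.
Best is Mira and Altair with total return 25.

25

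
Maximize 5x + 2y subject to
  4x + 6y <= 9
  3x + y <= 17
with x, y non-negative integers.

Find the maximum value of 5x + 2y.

The continuous relaxation peaks at (2.25, 0) with value 11.25; rounding to a feasible lattice point costs some objective.
(x,y)=(2,0): 4·2+6·0=8≤9, 3·2+1·0=6≤17, objective 10.
(x,y)=(1,0): 4·1+6·0=4≤9, 3·1+1·0=3≤17, objective 5.
No feasible integer point exceeds 10.

10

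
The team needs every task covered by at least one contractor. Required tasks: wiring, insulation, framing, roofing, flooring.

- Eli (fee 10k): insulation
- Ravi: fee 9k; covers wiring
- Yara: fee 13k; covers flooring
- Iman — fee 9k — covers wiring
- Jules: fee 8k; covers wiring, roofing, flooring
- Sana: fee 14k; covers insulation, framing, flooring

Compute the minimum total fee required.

22

This is a weighted set-cover instance.
Choose Jules and Sana: together they cover wiring, insulation, framing, roofing, flooring — every task.
Total fee: 8 + 14 = 22.
No cover costs less than 22.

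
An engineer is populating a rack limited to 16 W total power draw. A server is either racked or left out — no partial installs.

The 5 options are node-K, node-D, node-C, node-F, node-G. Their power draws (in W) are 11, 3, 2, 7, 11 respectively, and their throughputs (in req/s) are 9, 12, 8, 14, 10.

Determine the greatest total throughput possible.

Treat it as a binary knapsack problem.
Allowing fractional choices, the relaxed optimum would be about 37.6, but servers are indivisible.
node-D + node-C + node-F: power draw 3 + 2 + 7 = 12 ≤ 16, throughput 12 + 8 + 14 = 34.
node-D + node-C + node-G: power draw 3 + 2 + 11 = 16 ≤ 16, throughput 12 + 8 + 10 = 30.
node-K + node-D + node-C: power draw 11 + 3 + 2 = 16 ≤ 16, throughput 9 + 12 + 8 = 29.
Best is node-D, node-C, and node-F with total throughput 34.

34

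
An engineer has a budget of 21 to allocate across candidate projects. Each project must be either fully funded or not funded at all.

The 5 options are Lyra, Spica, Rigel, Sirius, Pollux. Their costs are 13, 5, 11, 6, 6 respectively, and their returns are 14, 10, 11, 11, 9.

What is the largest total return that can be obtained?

30

Allowing fractional choices, the relaxed optimum would be about 34.3, but projects are indivisible.
Spica + Sirius + Pollux: cost 5 + 6 + 6 = 17 ≤ 21, return 10 + 11 + 9 = 30.
Lyra + Sirius: cost 13 + 6 = 19 ≤ 21, return 14 + 11 = 25.
Lyra + Spica: cost 13 + 5 = 18 ≤ 21, return 14 + 10 = 24.
Best is Spica, Sirius, and Pollux with total return 30.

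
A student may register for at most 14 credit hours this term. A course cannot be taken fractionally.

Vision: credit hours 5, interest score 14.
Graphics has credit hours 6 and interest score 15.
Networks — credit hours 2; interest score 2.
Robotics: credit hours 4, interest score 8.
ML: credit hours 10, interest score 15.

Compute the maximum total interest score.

This is a 0-1 knapsack instance.
Take Vision, Graphics, and Networks: credit hours 5 + 6 + 2 = 13 ≤ 14, interest score 14 + 15 + 2 = 31.
No other feasible combination does better.

31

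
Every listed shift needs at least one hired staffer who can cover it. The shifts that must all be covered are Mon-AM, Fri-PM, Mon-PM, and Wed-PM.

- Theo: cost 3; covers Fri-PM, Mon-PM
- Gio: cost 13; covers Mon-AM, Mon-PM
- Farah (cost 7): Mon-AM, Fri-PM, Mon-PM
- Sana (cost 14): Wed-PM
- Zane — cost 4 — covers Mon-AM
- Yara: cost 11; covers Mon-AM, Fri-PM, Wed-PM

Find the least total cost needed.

14

This is a weighted set-cover instance.
Choose Theo and Yara: together they cover Mon-AM, Fri-PM, Mon-PM, Wed-PM — every shift.
Total cost: 3 + 11 = 14.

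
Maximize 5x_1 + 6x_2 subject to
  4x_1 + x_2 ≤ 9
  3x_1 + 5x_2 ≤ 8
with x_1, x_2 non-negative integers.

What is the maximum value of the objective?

11

(x_1,x_2)=(1,1) is feasible, giving 11.
(x_1,x_2)=(2,0) is feasible, giving 10.
(x_1,x_2)=(0,1) is feasible, giving 6.
(x_1,x_2)=(1,0) is feasible, giving 5.
No feasible integer point exceeds 11.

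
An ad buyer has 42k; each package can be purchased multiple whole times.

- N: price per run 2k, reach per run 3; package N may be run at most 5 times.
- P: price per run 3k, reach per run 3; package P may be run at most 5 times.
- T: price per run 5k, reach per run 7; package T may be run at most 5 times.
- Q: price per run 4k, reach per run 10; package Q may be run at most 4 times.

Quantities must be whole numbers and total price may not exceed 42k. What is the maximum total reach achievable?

Q has the best ratio (10/4); taking only Q gives at most 4×10 = 40 (stopped by the supply cap of 4).
Mixing does better — 3×N, 4×T, and 4×Q: price 42 ≤ 42, reach 3·3 + 4·7 + 4·10 = 77.

77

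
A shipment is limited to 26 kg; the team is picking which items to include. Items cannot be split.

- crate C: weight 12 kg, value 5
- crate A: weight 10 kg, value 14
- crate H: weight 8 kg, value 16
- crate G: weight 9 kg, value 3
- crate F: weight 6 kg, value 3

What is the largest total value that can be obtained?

33

Allowing fractional choices, the relaxed optimum would be about 33.8, but items are indivisible.
crate A + crate H: weight 10 + 8 = 18 ≤ 26, value 14 + 16 = 30.
crate A + crate H + crate F: weight 10 + 8 + 6 = 24 ≤ 26, value 14 + 16 + 3 = 33.
Best is crate A, crate H, and crate F with total value 33.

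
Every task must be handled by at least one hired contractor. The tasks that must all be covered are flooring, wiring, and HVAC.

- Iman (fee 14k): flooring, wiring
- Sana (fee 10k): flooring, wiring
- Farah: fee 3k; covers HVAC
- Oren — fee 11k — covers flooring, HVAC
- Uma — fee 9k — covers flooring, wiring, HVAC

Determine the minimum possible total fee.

This is an integer covering problem.
The greedy cost-per-new-task heuristic would pick Farah and Uma for 12, but a cheaper cover exists.
Uma alone covers flooring, wiring, HVAC — every task.
Total fee: 9.
No cover costs less than 9.

9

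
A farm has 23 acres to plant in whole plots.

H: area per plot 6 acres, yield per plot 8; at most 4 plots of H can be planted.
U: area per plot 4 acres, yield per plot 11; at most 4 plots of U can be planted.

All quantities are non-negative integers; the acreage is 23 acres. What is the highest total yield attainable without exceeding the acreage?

4×U: area 16 ≤ 23, yield 4·11 = 44.
1×H and 4×U: area 22 ≤ 23, yield 1·8 + 4·11 = 52.
Best is 52.

52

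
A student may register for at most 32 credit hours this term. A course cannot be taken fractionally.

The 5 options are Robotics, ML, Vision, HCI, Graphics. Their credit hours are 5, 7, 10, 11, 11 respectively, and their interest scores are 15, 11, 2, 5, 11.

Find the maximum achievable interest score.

37

Take Robotics, ML, and Graphics: credit hours 5 + 7 + 11 = 23 ≤ 32, interest score 15 + 11 + 11 = 37.
No other feasible combination does better.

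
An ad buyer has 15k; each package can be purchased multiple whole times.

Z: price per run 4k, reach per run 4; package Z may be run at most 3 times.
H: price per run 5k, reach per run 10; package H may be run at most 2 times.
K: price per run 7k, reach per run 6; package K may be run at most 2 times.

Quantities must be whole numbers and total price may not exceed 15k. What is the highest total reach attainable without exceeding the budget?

24

H has the best ratio (10/5); taking only H gives at most 2×10 = 20 (stopped by the supply cap of 2).
Mixing does better — 1×Z and 2×H: price 14 ≤ 15, reach 1·4 + 2·10 = 24.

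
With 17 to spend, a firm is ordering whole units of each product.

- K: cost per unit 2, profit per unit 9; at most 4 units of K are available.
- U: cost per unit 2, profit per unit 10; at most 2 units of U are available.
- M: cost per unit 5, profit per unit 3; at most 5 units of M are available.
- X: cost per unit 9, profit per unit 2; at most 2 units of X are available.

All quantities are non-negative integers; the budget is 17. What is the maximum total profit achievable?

Take 4×K, 2×U, and 1×M: cost 17 ≤ 17, profit 4·9 + 2·10 + 1·3 = 59.
U has the best ratio (10/2) and is taken to its limit of 2; remaining capacity is filled optimally with the others.

59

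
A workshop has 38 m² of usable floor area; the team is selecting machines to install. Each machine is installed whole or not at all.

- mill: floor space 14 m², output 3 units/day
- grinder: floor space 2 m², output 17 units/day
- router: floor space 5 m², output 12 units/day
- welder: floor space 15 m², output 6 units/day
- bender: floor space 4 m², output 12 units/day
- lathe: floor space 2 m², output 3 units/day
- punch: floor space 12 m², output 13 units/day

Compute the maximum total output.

60

grinder + router + welder + bender + punch: floor space 2 + 5 + 15 + 4 + 12 = 38 ≤ 38, output 17 + 12 + 6 + 12 + 13 = 60.
grinder + router + bender + lathe + punch: floor space 2 + 5 + 4 + 2 + 12 = 25 ≤ 38, output 17 + 12 + 12 + 3 + 13 = 57.
mill + grinder + router + bender + punch: floor space 14 + 2 + 5 + 4 + 12 = 37 ≤ 38, output 3 + 17 + 12 + 12 + 13 = 57.
Best is grinder, router, welder, bender, and punch with total output 60.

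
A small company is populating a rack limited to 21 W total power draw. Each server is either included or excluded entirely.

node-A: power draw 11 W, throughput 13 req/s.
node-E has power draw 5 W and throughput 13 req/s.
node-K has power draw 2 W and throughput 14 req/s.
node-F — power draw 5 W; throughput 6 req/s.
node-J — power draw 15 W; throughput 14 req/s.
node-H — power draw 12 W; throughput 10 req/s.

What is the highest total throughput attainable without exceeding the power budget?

40

Allowing fractional choices, the relaxed optimum would be about 43.6, but servers are indivisible.
node-E + node-K + node-H: power draw 5 + 2 + 12 = 19 ≤ 21, throughput 13 + 14 + 10 = 37.
node-E + node-K + node-F: power draw 5 + 2 + 5 = 12 ≤ 21, throughput 13 + 14 + 6 = 33.
node-A + node-E + node-K: power draw 11 + 5 + 2 = 18 ≤ 21, throughput 13 + 13 + 14 = 40.
Best is node-A, node-E, and node-K with total throughput 40.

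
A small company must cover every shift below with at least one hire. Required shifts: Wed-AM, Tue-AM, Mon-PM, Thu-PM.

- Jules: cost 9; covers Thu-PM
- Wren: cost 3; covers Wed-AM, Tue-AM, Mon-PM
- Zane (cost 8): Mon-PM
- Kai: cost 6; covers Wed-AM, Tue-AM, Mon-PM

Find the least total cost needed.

12

Choose Jules and Wren: together they cover Wed-AM, Tue-AM, Mon-PM, Thu-PM — every shift.
Total cost: 9 + 3 = 12.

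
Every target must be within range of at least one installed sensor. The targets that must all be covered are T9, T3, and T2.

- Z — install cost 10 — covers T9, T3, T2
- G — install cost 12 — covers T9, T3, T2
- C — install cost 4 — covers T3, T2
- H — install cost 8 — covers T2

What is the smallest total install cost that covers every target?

This is a weighted set-cover instance.
The greedy cost-per-new-target heuristic would pick C and Z for 14, but a cheaper cover exists.
Z alone covers T9, T3, T2 — every target.
Total install cost: 10.
No cover costs less than 10.

10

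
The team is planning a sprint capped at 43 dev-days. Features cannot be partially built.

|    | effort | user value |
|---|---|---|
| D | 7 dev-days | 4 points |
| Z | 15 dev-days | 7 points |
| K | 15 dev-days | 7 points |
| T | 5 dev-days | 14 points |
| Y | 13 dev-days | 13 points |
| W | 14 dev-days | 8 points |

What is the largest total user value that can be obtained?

39

D + Z + T + Y: effort 7 + 15 + 5 + 13 = 40 ≤ 43, user value 4 + 7 + 14 + 13 = 38.
D + T + Y + W: effort 7 + 5 + 13 + 14 = 39 ≤ 43, user value 4 + 14 + 13 + 8 = 39.
Best is D, T, Y, and W with total user value 39.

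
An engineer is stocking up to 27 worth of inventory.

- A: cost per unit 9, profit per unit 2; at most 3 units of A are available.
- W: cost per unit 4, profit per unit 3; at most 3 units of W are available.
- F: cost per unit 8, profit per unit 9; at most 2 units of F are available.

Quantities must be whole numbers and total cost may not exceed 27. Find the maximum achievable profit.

Take 2×W and 2×F: cost 24 ≤ 27, profit 2·3 + 2·9 = 24.
F has the best ratio (9/8) and is taken to its limit of 2; remaining capacity is filled optimally with the others.

24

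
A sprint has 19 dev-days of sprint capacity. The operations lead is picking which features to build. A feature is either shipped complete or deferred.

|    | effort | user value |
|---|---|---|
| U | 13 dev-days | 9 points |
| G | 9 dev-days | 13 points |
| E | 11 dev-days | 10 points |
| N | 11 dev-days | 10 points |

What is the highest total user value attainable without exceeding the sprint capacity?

Allowing fractional choices, the relaxed optimum would be about 22.1, but features are indivisible.
G: effort 9 ≤ 19, user value 13.
N: effort 11 ≤ 19, user value 10.
E: effort 11 ≤ 19, user value 10.
Best is G with total user value 13.

13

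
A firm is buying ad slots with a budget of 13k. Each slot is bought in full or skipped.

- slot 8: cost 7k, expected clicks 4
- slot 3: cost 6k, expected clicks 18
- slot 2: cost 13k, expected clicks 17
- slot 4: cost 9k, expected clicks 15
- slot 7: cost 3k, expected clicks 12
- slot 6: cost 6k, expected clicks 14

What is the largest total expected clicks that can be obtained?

32

This is an integer program with binary decision variables.
Allowing fractional choices, the relaxed optimum would be about 39.3, but ad slots are indivisible.
slot 3 + slot 6: cost 6 + 6 = 12 ≤ 13, expected clicks 18 + 14 = 32.
slot 4 + slot 7: cost 9 + 3 = 12 ≤ 13, expected clicks 15 + 12 = 27.
slot 3 + slot 7: cost 6 + 3 = 9 ≤ 13, expected clicks 18 + 12 = 30.
Best is slot 3 and slot 6 with total expected clicks 32.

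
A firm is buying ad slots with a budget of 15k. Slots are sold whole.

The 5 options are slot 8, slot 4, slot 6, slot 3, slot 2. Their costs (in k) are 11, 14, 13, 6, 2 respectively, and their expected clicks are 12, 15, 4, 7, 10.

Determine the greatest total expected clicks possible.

22

Treat it as a binary knapsack problem.
slot 8 + slot 2: cost 11 + 2 = 13 ≤ 15, expected clicks 12 + 10 = 22.
slot 3 + slot 2: cost 6 + 2 = 8 ≤ 15, expected clicks 7 + 10 = 17.
Best is slot 8 and slot 2 with total expected clicks 22.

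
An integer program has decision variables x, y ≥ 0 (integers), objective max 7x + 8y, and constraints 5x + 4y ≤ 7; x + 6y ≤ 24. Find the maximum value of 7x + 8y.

Relaxing integrality, the LP optimum is 14.00 at (x,y) = (0, 1.75), which is not an integer point.
(x,y)=(0,1): 5·0+4·1=4≤7, 1·0+6·1=6≤24, objective 8.
(x,y)=(1,0): 5·1+4·0=5≤7, 1·1+6·0=1≤24, objective 7.
(x,y)=(0,0): 5·0+4·0=0≤7, 1·0+6·0=0≤24, objective 0.
The best lattice point is (0,1), giving 8.

8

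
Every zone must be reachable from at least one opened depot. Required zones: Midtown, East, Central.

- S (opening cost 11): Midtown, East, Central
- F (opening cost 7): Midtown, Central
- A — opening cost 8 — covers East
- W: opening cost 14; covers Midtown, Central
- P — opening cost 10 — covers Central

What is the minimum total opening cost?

S alone covers Midtown, East, Central — every zone.
Total opening cost: 11.

11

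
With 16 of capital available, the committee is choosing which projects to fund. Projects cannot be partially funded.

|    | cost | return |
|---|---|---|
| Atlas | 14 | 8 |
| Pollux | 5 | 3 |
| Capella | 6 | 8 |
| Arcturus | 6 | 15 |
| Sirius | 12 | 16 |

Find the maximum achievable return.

23

Treat it as a binary knapsack problem.
Pollux + Arcturus: cost 5 + 6 = 11 ≤ 16, return 3 + 15 = 18.
Capella + Arcturus: cost 6 + 6 = 12 ≤ 16, return 8 + 15 = 23.
Sirius: cost 12 ≤ 16, return 16.
Best is Capella and Arcturus with total return 23.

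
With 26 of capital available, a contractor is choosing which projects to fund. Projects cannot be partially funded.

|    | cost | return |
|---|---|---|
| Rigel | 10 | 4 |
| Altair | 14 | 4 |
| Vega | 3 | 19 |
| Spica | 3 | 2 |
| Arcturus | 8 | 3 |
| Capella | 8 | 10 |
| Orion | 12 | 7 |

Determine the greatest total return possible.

38

Vega + Spica + Capella + Orion: cost 3 + 3 + 8 + 12 = 26 ≤ 26, return 19 + 2 + 10 + 7 = 38.
Vega + Capella + Orion: cost 3 + 8 + 12 = 23 ≤ 26, return 19 + 10 + 7 = 36.
Rigel + Vega + Spica + Capella: cost 10 + 3 + 3 + 8 = 24 ≤ 26, return 4 + 19 + 2 + 10 = 35.
Best is Vega, Spica, Capella, and Orion with total return 38.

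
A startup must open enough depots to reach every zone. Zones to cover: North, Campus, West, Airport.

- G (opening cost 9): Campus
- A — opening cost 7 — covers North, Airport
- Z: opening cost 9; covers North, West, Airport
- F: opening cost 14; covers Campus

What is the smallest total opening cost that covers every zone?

18

This is an integer covering problem.
Choose G and Z: together they cover North, Campus, West, Airport — every zone.
Total opening cost: 9 + 9 = 18.
No cover costs less than 18.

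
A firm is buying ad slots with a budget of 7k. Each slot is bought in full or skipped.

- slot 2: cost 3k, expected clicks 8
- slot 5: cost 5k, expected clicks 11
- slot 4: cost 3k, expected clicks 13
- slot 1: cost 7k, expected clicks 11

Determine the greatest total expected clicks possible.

This is a 0-1 knapsack instance.
Allowing fractional choices, the relaxed optimum would be about 23.2, but ad slots are indivisible.
slot 4: cost 3 ≤ 7, expected clicks 13.
slot 5: cost 5 ≤ 7, expected clicks 11.
slot 2 + slot 4: cost 3 + 3 = 6 ≤ 7, expected clicks 8 + 13 = 21.
Best is slot 2 and slot 4 with total expected clicks 21.

21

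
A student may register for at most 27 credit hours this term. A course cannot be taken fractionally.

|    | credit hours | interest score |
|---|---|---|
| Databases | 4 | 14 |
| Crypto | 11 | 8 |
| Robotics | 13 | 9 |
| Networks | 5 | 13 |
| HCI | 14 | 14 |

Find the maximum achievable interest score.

41

This is an integer program with binary decision variables.
Allowing fractional choices, the relaxed optimum would be about 43.9, but courses are indivisible.
Databases + Robotics + Networks: credit hours 4 + 13 + 5 = 22 ≤ 27, interest score 14 + 9 + 13 = 36.
Databases + Networks + HCI: credit hours 4 + 5 + 14 = 23 ≤ 27, interest score 14 + 13 + 14 = 41.
Databases + Crypto + Networks: credit hours 4 + 11 + 5 = 20 ≤ 27, interest score 14 + 8 + 13 = 35.
Best is Databases, Networks, and HCI with total interest score 41.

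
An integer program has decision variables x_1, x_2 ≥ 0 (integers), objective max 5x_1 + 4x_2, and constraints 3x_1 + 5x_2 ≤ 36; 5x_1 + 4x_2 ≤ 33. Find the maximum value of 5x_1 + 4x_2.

33

(x_1,x_2)=(5,2): 3·5+5·2=25≤36, 5·5+4·2=33≤33, objective 33.
(x_1,x_2)=(4,3): 3·4+5·3=27≤36, 5·4+4·3=32≤33, objective 32.
(x_1,x_2)=(5,1): 3·5+5·1=20≤36, 5·5+4·1=29≤33, objective 29.
(x_1,x_2)=(4,2): 3·4+5·2=22≤36, 5·4+4·2=28≤33, objective 28.
The best lattice point is (5,2), giving 33.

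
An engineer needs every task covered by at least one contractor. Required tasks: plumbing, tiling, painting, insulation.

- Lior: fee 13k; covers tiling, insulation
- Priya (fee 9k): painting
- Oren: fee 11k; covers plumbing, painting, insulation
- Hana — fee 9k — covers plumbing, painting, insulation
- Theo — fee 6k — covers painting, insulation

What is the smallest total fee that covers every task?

22

Choose Lior and Hana: together they cover plumbing, tiling, painting, insulation — every task.
Total fee: 13 + 9 = 22.
No cover costs less than 22.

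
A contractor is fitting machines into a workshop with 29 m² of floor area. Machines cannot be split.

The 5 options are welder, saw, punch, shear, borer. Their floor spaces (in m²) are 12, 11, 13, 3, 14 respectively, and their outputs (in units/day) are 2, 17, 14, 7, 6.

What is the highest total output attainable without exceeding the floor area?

Take saw, punch, and shear: floor space 11 + 13 + 3 = 27 ≤ 29, output 17 + 14 + 7 = 38.
No other feasible combination does better.

38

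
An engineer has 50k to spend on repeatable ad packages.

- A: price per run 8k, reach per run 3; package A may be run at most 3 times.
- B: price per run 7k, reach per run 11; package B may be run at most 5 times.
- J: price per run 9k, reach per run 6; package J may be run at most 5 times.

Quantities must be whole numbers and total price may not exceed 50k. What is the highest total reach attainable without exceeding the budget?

5×B and 1×J: price 44 ≤ 50, reach 5·11 + 1·6 = 61.
1×A and 5×B: price 43 ≤ 50, reach 1·3 + 5·11 = 58.
Best is 61.

61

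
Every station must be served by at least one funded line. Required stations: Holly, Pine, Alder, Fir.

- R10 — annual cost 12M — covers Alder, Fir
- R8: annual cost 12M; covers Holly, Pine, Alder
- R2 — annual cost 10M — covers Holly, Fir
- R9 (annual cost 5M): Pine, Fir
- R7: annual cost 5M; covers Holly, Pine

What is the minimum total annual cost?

17

The greedy cost-per-new-station heuristic would pick R9, R7, and R10 for 22, but a cheaper cover exists.
Choose R8 and R9: together they cover Holly, Pine, Alder, Fir — every station.
Total annual cost: 12 + 5 = 17.
No cover costs less than 17.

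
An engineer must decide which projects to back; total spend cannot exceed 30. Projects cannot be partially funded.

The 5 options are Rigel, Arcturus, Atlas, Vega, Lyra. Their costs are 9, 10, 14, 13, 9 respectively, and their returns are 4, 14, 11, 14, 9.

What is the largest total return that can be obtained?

Allowing fractional choices, the relaxed optimum would be about 35.0, but projects are indivisible.
Arcturus + Atlas: cost 10 + 14 = 24 ≤ 30, return 14 + 11 = 25.
Arcturus + Vega: cost 10 + 13 = 23 ≤ 30, return 14 + 14 = 28.
Rigel + Arcturus + Lyra: cost 9 + 10 + 9 = 28 ≤ 30, return 4 + 14 + 9 = 27.
Best is Arcturus and Vega with total return 28.

28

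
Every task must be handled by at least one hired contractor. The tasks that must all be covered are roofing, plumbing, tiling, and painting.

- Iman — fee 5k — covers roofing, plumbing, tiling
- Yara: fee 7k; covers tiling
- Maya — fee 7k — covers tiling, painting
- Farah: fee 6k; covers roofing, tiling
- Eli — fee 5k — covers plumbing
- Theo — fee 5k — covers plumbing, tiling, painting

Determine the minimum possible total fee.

10

This is a weighted set-cover instance.
Choose Iman and Theo: together they cover roofing, plumbing, tiling, painting — every task.
Total fee: 5 + 5 = 10.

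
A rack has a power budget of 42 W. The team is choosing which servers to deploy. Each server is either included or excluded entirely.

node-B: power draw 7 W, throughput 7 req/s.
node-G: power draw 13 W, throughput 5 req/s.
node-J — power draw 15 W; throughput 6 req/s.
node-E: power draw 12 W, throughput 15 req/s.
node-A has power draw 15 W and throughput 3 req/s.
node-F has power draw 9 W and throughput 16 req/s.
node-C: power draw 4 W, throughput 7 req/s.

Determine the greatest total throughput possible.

Treat it as a binary knapsack problem.
Allowing fractional choices, the relaxed optimum would be about 49.0, but servers are indivisible.
node-B + node-E + node-F + node-C: power draw 7 + 12 + 9 + 4 = 32 ≤ 42, throughput 7 + 15 + 16 + 7 = 45.
node-G + node-E + node-F + node-C: power draw 13 + 12 + 9 + 4 = 38 ≤ 42, throughput 5 + 15 + 16 + 7 = 43.
node-J + node-E + node-F + node-C: power draw 15 + 12 + 9 + 4 = 40 ≤ 42, throughput 6 + 15 + 16 + 7 = 44.
Best is node-B, node-E, node-F, and node-C with total throughput 45.

45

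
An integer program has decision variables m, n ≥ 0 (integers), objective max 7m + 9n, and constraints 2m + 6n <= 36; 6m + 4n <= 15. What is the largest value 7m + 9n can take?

27

(m,n)=(0,3): 2·0+6·3=18≤36, 6·0+4·3=12≤15, objective 27.
(m,n)=(1,2): 2·1+6·2=14≤36, 6·1+4·2=14≤15, objective 25.
(m,n)=(0,2): 2·0+6·2=12≤36, 6·0+4·2=8≤15, objective 18.
The best lattice point is (0,3), giving 27.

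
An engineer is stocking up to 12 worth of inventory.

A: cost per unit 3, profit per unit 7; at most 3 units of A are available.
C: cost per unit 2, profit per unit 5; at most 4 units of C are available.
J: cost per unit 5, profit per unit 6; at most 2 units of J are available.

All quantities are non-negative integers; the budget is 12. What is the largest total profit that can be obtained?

2×A and 3×C: cost 12 ≤ 12, profit 2·7 + 3·5 = 29.
1×A and 4×C: cost 11 ≤ 12, profit 1·7 + 4·5 = 27.
Best is 29.

29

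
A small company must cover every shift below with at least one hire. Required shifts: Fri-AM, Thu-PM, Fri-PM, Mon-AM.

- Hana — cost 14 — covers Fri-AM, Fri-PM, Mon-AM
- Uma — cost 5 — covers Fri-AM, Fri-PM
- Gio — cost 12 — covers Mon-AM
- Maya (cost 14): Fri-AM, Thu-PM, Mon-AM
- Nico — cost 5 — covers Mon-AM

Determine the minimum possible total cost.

This is an integer covering problem.
The greedy cost-per-new-shift heuristic would pick Uma, Nico, and Maya for 24, but a cheaper cover exists.
Choose Uma and Maya: together they cover Fri-AM, Thu-PM, Fri-PM, Mon-AM — every shift.
Total cost: 5 + 14 = 19.
No cover costs less than 19.

19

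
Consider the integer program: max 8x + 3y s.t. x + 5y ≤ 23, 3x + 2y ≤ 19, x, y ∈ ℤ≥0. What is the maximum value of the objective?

48

(x,y)=(6,0): 1·6+5·0=6≤23, 3·6+2·0=18≤19, objective 48.
(x,y)=(5,1): 1·5+5·1=10≤23, 3·5+2·1=17≤19, objective 43.
Maximum is 48 at (x,y)=(6,0).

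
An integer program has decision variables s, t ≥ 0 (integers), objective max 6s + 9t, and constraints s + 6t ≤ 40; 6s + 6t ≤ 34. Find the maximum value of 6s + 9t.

45

The continuous relaxation peaks at (0, 5.67) with value 51.00; rounding to a feasible lattice point costs some objective.
(s,t)=(0,5): 1·0+6·5=30≤40, 6·0+6·5=30≤34, objective 45.
(s,t)=(1,4): 1·1+6·4=25≤40, 6·1+6·4=30≤34, objective 42.
(s,t)=(0,4): 1·0+6·4=24≤40, 6·0+6·4=24≤34, objective 36.
The best lattice point is (0,5), giving 45.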